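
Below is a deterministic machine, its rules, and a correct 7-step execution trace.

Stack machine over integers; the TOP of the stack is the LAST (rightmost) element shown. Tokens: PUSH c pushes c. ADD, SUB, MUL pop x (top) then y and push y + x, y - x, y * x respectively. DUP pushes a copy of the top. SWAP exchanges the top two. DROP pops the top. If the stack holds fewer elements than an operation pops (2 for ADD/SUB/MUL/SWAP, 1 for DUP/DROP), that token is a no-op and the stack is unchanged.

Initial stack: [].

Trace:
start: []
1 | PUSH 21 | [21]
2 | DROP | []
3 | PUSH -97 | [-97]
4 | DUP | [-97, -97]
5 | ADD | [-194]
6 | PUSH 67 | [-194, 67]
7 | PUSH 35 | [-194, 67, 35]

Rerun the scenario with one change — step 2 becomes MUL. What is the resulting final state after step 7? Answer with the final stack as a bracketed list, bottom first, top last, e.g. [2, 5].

(re-executing from step 2 with the substitution; state before step 2: [21])
2 | MUL | [21]
3 | PUSH -97 | [21, -97]
4 | DUP | [21, -97, -97]
5 | ADD | [21, -194]
6 | PUSH 67 | [21, -194, 67]
7 | PUSH 35 | [21, -194, 67, 35]

[21, -194, 67, 35]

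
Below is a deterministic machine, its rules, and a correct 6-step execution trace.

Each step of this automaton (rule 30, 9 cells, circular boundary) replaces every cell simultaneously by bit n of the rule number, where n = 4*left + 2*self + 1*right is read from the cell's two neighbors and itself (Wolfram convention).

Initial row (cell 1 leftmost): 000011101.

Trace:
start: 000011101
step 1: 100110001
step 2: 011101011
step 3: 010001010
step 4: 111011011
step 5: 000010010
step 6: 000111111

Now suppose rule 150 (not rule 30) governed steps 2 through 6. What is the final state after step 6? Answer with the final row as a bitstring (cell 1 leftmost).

100100000

(re-executing steps 2..6 under rule 150; state before step 2: 100110001)
step 2: 011001010
step 3: 100111011
step 4: 011010001
step 5: 000011011
step 6: 100100000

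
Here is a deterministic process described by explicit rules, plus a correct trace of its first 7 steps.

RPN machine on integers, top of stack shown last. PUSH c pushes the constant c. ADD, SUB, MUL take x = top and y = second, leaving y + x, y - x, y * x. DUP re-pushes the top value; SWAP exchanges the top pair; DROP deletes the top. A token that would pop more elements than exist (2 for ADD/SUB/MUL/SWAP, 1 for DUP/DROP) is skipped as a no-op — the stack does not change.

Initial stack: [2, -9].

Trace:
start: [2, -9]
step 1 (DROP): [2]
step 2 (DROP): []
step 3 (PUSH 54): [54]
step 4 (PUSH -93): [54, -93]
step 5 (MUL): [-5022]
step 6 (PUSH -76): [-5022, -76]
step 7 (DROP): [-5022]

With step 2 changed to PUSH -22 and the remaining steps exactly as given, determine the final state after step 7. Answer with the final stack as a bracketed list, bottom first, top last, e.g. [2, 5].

[2, -22, -5022]

(re-executing from step 2 with the substitution; state before step 2: [2])
step 2 (PUSH -22): [2, -22]
step 3 (PUSH 54): [2, -22, 54]
step 4 (PUSH -93): [2, -22, 54, -93]
step 5 (MUL): [2, -22, -5022]
step 6 (PUSH -76): [2, -22, -5022, -76]
step 7 (DROP): [2, -22, -5022]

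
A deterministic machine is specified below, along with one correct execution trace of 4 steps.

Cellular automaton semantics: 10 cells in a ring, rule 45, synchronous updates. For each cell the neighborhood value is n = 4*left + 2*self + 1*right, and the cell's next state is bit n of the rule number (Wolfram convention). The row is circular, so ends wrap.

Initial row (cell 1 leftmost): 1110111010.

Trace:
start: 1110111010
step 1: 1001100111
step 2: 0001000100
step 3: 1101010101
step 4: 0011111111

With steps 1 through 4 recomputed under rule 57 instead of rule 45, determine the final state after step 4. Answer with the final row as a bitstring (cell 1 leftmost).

0101010101

(re-executing steps 1..4 under rule 57; state before step 1: 1110111010)
step 1: 1001100101
step 2: 0101010011
step 3: 1010101010
step 4: 0101010101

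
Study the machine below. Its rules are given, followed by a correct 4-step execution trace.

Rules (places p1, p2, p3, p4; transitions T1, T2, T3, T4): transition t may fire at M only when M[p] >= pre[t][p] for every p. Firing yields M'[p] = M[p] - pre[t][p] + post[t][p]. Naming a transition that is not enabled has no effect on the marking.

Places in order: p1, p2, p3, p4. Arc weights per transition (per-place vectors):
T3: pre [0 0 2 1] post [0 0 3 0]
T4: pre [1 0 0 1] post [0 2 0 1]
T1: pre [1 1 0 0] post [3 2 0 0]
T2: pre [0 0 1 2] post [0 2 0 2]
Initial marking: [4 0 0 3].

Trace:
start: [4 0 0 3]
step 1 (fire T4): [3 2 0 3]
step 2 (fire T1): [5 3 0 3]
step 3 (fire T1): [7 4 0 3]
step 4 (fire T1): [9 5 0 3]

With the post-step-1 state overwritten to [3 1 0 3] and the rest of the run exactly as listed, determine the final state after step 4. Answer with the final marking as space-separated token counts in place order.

state after step 1 := [3 1 0 3]
step 2 (fire T1): [5 2 0 3]
step 3 (fire T1): [7 3 0 3]
step 4 (fire T1): [9 4 0 3]

9 4 0 3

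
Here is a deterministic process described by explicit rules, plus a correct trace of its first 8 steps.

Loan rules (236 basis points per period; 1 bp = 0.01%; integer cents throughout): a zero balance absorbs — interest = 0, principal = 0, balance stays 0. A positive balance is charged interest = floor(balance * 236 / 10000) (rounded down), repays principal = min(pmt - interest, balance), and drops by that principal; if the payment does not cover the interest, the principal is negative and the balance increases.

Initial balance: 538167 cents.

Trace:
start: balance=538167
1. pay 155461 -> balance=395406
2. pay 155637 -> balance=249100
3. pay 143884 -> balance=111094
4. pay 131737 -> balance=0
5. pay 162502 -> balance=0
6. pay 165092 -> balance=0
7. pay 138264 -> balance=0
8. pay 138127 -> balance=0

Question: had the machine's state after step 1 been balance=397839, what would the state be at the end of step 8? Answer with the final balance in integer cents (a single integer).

0

state after step 1 := balance=397839
2. pay 155637 -> balance=251591
3. pay 143884 -> balance=113644
4. pay 131737 -> balance=0
5. pay 162502 -> balance=0
6. pay 165092 -> balance=0
7. pay 138264 -> balance=0
8. pay 138127 -> balance=0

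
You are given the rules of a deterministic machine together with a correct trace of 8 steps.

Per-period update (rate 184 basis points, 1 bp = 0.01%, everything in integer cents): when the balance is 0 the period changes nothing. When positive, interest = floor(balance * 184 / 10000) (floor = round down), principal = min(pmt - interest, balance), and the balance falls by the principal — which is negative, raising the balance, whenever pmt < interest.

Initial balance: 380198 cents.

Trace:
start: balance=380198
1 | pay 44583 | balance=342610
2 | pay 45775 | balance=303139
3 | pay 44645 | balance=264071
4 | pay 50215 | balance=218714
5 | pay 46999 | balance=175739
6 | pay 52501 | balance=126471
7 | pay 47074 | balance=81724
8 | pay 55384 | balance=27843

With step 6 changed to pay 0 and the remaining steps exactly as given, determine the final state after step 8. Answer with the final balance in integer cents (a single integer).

82294

(re-executing from step 6 with the substitution; state before step 6: balance=175739)
6 | pay 0 | balance=178972
7 | pay 47074 | balance=135191
8 | pay 55384 | balance=82294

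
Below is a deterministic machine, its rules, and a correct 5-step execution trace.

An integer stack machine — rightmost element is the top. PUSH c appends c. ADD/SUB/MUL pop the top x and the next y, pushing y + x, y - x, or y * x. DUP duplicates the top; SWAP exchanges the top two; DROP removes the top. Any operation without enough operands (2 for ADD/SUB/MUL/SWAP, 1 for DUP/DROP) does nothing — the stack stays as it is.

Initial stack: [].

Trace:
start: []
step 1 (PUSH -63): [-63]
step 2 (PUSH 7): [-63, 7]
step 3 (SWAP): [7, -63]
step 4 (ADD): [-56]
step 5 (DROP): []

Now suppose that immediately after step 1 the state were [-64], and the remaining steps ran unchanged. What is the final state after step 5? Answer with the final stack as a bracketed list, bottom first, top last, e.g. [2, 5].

[]

state after step 1 := [-64]
step 2 (PUSH 7): [-64, 7]
step 3 (SWAP): [7, -64]
step 4 (ADD): [-57]
step 5 (DROP): []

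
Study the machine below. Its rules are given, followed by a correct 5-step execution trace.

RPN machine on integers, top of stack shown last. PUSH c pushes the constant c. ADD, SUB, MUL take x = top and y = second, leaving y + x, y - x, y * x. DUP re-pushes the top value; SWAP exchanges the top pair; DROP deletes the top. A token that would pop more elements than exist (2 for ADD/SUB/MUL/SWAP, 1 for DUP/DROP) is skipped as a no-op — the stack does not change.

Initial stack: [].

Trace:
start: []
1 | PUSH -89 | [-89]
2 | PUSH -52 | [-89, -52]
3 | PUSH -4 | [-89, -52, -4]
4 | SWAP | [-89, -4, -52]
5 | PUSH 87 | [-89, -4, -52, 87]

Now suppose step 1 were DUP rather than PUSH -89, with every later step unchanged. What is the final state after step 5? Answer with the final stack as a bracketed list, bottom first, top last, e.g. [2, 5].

(re-executing from step 1 with the substitution; state before step 1: [])
1 | DUP | []
2 | PUSH -52 | [-52]
3 | PUSH -4 | [-52, -4]
4 | SWAP | [-4, -52]
5 | PUSH 87 | [-4, -52, 87]

[-4, -52, 87]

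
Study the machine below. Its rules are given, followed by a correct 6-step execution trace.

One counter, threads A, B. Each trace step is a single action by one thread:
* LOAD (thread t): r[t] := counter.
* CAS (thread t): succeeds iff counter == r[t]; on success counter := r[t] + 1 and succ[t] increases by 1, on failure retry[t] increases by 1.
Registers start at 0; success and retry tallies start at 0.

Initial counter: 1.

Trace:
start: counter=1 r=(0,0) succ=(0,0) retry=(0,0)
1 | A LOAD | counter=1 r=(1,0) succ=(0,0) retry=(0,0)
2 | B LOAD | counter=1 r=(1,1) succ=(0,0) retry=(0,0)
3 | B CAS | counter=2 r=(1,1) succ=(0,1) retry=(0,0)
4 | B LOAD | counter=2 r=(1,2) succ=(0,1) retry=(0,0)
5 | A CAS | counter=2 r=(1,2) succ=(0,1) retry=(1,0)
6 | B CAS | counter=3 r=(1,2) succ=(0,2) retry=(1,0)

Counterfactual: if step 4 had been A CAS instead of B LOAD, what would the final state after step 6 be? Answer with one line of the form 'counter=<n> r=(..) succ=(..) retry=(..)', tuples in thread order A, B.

counter=2 r=(1,1) succ=(0,1) retry=(2,1)

(re-executing from step 4 with the substitution; state before step 4: counter=2 r=(1,1) succ=(0,1) retry=(0,0))
4 | A CAS | counter=2 r=(1,1) succ=(0,1) retry=(1,0)
5 | A CAS | counter=2 r=(1,1) succ=(0,1) retry=(2,0)
6 | B CAS | counter=2 r=(1,1) succ=(0,1) retry=(2,1)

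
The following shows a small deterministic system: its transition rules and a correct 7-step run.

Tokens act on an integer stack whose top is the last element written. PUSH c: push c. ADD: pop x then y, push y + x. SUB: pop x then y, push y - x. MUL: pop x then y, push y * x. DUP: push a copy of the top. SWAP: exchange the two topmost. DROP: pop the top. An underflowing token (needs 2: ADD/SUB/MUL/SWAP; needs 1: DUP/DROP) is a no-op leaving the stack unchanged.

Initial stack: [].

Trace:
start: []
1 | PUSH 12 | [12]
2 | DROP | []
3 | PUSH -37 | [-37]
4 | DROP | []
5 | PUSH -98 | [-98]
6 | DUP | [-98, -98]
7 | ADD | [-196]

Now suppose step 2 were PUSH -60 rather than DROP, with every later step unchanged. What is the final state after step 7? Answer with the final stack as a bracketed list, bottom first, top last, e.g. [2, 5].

[12, -60, -196]

(re-executing from step 2 with the substitution; state before step 2: [12])
2 | PUSH -60 | [12, -60]
3 | PUSH -37 | [12, -60, -37]
4 | DROP | [12, -60]
5 | PUSH -98 | [12, -60, -98]
6 | DUP | [12, -60, -98, -98]
7 | ADD | [12, -60, -196]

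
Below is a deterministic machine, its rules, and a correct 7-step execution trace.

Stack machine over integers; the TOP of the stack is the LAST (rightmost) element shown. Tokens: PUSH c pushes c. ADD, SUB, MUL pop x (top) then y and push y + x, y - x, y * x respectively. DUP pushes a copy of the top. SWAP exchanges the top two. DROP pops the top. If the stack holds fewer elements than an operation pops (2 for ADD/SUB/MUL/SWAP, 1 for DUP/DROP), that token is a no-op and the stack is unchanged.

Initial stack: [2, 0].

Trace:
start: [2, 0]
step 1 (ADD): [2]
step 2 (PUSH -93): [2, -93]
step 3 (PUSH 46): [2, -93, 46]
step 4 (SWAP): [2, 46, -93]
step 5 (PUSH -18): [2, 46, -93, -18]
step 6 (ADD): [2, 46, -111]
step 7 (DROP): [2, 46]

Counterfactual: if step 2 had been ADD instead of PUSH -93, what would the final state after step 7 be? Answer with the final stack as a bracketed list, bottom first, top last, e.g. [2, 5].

(re-executing from step 2 with the substitution; state before step 2: [2])
step 2 (ADD): [2]
step 3 (PUSH 46): [2, 46]
step 4 (SWAP): [46, 2]
step 5 (PUSH -18): [46, 2, -18]
step 6 (ADD): [46, -16]
step 7 (DROP): [46]

[46]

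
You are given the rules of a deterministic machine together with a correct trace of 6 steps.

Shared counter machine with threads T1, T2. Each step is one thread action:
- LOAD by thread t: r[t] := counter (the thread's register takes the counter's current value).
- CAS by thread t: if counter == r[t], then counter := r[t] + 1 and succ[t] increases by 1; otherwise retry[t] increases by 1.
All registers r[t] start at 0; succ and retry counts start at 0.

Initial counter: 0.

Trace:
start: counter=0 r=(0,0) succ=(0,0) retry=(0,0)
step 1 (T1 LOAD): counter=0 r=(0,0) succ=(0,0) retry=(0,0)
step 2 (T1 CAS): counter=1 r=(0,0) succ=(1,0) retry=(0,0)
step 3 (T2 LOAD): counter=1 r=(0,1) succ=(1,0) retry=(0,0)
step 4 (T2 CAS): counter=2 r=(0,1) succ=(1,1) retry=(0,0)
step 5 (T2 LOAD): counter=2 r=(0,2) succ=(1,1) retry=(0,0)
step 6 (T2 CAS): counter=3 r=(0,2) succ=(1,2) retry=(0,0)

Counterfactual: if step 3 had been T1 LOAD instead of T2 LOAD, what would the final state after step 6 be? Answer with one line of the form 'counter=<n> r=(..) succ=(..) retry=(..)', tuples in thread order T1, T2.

(re-executing from step 3 with the substitution; state before step 3: counter=1 r=(0,0) succ=(1,0) retry=(0,0))
step 3 (T1 LOAD): counter=1 r=(1,0) succ=(1,0) retry=(0,0)
step 4 (T2 CAS): counter=1 r=(1,0) succ=(1,0) retry=(0,1)
step 5 (T2 LOAD): counter=1 r=(1,1) succ=(1,0) retry=(0,1)
step 6 (T2 CAS): counter=2 r=(1,1) succ=(1,1) retry=(0,1)

counter=2 r=(1,1) succ=(1,1) retry=(0,1)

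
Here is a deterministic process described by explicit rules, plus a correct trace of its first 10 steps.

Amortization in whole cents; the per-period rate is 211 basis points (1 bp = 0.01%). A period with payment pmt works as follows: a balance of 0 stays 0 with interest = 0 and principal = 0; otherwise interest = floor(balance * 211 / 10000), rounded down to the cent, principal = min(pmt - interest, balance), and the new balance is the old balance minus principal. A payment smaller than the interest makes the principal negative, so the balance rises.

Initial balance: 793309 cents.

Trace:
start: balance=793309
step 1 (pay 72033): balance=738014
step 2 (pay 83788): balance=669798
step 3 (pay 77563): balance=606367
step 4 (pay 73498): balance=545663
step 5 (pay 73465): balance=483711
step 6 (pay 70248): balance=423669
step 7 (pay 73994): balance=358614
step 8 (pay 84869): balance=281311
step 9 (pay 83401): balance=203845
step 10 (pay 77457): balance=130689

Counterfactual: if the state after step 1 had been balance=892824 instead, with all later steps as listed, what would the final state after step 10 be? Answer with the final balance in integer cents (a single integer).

317506

state after step 1 := balance=892824
step 2 (pay 83788): balance=827874
step 3 (pay 77563): balance=767779
step 4 (pay 73498): balance=710481
step 5 (pay 73465): balance=652007
step 6 (pay 70248): balance=595516
step 7 (pay 73994): balance=534087
step 8 (pay 84869): balance=460487
step 9 (pay 83401): balance=386802
step 10 (pay 77457): balance=317506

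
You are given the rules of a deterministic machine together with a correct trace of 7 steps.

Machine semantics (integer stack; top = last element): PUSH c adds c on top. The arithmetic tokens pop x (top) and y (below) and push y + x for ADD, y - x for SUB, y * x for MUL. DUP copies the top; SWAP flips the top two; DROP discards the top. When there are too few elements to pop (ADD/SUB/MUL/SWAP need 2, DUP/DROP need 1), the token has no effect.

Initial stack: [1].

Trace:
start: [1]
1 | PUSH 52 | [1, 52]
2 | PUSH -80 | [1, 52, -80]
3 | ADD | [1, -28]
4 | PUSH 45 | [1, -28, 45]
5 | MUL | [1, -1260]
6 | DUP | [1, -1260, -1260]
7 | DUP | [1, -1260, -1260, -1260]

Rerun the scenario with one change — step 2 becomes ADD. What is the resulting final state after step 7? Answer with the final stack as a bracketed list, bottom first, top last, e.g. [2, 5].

[2385, 2385, 2385]

(re-executing from step 2 with the substitution; state before step 2: [1, 52])
2 | ADD | [53]
3 | ADD | [53]
4 | PUSH 45 | [53, 45]
5 | MUL | [2385]
6 | DUP | [2385, 2385]
7 | DUP | [2385, 2385, 2385]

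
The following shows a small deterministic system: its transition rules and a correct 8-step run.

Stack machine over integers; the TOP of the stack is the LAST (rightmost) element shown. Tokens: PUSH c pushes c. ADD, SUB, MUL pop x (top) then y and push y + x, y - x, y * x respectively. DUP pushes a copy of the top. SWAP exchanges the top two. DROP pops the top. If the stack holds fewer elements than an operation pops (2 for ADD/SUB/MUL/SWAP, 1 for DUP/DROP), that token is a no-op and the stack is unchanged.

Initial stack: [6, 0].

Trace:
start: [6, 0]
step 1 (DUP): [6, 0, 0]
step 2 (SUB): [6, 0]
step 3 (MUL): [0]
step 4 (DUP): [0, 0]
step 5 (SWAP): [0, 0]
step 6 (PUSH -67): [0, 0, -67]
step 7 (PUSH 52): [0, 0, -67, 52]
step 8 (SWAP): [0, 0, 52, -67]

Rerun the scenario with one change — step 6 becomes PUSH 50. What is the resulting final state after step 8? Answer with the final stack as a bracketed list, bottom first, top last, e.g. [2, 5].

[0, 0, 52, 50]

(re-executing from step 6 with the substitution; state before step 6: [0, 0])
step 6 (PUSH 50): [0, 0, 50]
step 7 (PUSH 52): [0, 0, 50, 52]
step 8 (SWAP): [0, 0, 52, 50]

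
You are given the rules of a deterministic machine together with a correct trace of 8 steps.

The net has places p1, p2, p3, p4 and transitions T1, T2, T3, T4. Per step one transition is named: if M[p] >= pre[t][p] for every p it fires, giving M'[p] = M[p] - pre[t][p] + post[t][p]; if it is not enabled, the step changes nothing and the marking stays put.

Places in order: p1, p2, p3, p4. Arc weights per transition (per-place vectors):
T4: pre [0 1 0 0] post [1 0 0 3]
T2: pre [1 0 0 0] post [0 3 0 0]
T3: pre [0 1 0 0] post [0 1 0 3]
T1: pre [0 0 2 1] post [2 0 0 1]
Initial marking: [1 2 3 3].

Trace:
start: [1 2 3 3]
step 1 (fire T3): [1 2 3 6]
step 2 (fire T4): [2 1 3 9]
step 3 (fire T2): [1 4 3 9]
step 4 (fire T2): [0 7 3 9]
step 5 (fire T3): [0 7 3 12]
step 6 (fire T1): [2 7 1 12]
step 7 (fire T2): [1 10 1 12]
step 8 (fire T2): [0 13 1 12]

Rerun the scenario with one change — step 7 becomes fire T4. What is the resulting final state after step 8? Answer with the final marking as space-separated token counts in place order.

2 9 1 15

(re-executing from step 7 with the substitution; state before step 7: [2 7 1 12])
step 7 (fire T4): [3 6 1 15]
step 8 (fire T2): [2 9 1 15]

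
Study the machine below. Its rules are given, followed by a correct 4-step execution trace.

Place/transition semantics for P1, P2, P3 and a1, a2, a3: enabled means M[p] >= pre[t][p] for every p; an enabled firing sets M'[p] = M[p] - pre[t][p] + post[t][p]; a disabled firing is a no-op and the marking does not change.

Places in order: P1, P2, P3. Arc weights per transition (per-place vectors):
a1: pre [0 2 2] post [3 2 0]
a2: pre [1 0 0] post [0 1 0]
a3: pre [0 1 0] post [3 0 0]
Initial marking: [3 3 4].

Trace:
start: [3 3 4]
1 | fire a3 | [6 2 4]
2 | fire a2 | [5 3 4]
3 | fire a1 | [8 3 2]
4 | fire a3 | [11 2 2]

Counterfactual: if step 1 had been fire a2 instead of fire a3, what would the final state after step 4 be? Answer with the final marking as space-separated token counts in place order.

(re-executing from step 1 with the substitution; state before step 1: [3 3 4])
1 | fire a2 | [2 4 4]
2 | fire a2 | [1 5 4]
3 | fire a1 | [4 5 2]
4 | fire a3 | [7 4 2]

7 4 2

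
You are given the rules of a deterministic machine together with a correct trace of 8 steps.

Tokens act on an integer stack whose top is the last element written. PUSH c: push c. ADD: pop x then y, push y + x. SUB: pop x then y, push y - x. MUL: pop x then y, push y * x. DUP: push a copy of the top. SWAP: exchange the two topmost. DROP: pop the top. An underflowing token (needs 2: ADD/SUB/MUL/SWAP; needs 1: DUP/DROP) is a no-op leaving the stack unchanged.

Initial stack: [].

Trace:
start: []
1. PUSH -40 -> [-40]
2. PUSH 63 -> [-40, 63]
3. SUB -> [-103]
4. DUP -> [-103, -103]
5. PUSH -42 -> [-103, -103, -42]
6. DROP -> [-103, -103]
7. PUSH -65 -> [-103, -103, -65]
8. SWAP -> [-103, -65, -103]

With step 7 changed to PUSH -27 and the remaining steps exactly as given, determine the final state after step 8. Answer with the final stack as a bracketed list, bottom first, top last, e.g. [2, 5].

(re-executing from step 7 with the substitution; state before step 7: [-103, -103])
7. PUSH -27 -> [-103, -103, -27]
8. SWAP -> [-103, -27, -103]

[-103, -27, -103]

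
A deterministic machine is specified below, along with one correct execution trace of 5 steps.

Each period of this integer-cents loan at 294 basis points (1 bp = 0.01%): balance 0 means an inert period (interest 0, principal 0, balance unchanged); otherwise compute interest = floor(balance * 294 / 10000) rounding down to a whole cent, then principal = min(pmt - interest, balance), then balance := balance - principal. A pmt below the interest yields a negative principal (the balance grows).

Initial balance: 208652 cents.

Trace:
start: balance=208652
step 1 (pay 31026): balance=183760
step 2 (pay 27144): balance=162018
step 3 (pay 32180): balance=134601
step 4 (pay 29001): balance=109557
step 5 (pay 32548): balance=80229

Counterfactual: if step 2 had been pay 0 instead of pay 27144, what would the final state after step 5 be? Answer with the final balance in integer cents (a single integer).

109838

(re-executing from step 2 with the substitution; state before step 2: balance=183760)
step 2 (pay 0): balance=189162
step 3 (pay 32180): balance=162543
step 4 (pay 29001): balance=138320
step 5 (pay 32548): balance=109838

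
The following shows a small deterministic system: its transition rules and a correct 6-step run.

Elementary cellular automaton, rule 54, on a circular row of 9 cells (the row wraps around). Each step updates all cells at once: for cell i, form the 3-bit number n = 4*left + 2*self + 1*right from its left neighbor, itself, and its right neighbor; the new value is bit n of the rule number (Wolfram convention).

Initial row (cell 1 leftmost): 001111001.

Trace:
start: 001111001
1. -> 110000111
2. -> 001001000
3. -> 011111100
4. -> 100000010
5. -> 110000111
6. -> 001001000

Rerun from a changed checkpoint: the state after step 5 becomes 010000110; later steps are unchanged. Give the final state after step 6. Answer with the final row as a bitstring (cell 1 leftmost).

state after step 5 := 010000110
6. -> 111001001

111001001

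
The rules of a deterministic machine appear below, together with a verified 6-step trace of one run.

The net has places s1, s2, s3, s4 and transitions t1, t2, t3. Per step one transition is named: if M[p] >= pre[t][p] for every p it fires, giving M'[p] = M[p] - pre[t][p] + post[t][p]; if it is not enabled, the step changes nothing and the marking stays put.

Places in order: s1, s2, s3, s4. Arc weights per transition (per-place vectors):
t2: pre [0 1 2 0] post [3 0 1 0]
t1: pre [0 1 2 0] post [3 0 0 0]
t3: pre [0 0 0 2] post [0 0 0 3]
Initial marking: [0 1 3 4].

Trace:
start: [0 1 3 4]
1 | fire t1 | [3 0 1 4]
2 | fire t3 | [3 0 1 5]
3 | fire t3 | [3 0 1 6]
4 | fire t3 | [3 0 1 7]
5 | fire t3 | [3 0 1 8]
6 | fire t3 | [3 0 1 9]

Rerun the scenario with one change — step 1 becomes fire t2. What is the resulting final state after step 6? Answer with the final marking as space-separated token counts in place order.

3 0 2 9

(re-executing from step 1 with the substitution; state before step 1: [0 1 3 4])
1 | fire t2 | [3 0 2 4]
2 | fire t3 | [3 0 2 5]
3 | fire t3 | [3 0 2 6]
4 | fire t3 | [3 0 2 7]
5 | fire t3 | [3 0 2 8]
6 | fire t3 | [3 0 2 9]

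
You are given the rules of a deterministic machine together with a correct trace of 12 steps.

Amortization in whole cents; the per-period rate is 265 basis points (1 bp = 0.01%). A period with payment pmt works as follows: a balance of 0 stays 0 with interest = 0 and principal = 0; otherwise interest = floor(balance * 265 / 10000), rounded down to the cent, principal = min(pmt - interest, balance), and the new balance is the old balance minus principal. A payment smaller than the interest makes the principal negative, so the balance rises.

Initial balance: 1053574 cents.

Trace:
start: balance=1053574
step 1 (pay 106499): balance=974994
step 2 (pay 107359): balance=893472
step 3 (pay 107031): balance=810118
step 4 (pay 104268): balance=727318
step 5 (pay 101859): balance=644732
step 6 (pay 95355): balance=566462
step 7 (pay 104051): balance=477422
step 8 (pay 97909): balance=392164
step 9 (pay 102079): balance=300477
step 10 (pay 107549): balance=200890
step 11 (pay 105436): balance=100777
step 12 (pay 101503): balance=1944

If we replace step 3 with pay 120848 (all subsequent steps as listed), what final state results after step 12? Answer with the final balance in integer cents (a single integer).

0

(re-executing from step 3 with the substitution; state before step 3: balance=893472)
step 3 (pay 120848): balance=796301
step 4 (pay 104268): balance=713134
step 5 (pay 101859): balance=630173
step 6 (pay 95355): balance=551517
step 7 (pay 104051): balance=462081
step 8 (pay 97909): balance=376417
step 9 (pay 102079): balance=284313
step 10 (pay 107549): balance=184298
step 11 (pay 105436): balance=83745
step 12 (pay 101503): balance=0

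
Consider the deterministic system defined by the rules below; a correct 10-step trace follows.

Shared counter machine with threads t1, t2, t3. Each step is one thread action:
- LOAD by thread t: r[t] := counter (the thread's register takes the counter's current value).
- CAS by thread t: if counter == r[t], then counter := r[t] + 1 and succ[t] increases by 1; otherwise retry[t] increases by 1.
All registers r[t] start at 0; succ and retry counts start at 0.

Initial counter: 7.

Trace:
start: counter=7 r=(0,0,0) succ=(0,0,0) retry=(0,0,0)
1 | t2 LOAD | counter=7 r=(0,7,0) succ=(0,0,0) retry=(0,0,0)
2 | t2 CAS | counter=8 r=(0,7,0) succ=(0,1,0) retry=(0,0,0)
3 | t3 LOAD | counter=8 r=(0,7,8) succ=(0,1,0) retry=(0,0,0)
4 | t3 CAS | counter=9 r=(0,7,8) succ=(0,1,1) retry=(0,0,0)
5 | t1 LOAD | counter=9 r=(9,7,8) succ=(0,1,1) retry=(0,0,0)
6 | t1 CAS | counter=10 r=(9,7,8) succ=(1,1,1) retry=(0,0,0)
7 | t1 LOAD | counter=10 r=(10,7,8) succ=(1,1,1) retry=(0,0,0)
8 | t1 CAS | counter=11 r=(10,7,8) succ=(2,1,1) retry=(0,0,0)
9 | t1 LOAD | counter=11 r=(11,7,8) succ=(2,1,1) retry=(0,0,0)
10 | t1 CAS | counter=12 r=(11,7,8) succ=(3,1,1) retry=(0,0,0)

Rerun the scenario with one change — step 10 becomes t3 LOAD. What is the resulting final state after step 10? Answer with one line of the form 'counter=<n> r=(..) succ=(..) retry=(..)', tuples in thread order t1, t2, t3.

counter=11 r=(11,7,11) succ=(2,1,1) retry=(0,0,0)

(re-executing from step 10 with the substitution; state before step 10: counter=11 r=(11,7,8) succ=(2,1,1) retry=(0,0,0))
10 | t3 LOAD | counter=11 r=(11,7,11) succ=(2,1,1) retry=(0,0,0)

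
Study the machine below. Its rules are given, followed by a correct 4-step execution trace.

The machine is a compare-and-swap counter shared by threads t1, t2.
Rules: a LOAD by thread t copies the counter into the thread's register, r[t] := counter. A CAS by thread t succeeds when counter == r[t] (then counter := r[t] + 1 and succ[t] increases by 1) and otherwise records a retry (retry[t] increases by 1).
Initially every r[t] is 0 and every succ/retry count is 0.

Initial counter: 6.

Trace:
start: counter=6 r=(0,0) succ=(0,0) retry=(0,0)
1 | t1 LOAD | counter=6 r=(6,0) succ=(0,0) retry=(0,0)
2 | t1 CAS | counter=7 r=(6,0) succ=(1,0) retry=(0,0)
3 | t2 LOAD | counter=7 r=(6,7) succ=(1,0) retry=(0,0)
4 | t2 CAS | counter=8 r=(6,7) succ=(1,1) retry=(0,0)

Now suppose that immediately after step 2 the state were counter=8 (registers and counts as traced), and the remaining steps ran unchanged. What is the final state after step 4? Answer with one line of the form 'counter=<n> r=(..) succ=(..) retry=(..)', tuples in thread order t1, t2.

counter=9 r=(6,8) succ=(1,1) retry=(0,0)

state after step 2 := counter=8 r=(6,0) succ=(1,0) retry=(0,0)
3 | t2 LOAD | counter=8 r=(6,8) succ=(1,0) retry=(0,0)
4 | t2 CAS | counter=9 r=(6,8) succ=(1,1) retry=(0,0)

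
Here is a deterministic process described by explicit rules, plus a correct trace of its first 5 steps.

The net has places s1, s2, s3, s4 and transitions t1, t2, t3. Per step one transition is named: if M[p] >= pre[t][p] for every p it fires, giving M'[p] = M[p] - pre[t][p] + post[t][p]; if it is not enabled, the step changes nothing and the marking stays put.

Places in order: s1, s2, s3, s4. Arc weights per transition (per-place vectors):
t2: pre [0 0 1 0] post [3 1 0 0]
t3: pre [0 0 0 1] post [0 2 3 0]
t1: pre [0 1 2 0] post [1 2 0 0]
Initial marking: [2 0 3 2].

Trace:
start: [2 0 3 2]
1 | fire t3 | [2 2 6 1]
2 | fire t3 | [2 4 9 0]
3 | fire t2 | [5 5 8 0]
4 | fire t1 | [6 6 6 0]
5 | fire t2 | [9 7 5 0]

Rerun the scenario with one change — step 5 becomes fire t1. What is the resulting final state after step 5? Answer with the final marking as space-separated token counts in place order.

(re-executing from step 5 with the substitution; state before step 5: [6 6 6 0])
5 | fire t1 | [7 7 4 0]

7 7 4 0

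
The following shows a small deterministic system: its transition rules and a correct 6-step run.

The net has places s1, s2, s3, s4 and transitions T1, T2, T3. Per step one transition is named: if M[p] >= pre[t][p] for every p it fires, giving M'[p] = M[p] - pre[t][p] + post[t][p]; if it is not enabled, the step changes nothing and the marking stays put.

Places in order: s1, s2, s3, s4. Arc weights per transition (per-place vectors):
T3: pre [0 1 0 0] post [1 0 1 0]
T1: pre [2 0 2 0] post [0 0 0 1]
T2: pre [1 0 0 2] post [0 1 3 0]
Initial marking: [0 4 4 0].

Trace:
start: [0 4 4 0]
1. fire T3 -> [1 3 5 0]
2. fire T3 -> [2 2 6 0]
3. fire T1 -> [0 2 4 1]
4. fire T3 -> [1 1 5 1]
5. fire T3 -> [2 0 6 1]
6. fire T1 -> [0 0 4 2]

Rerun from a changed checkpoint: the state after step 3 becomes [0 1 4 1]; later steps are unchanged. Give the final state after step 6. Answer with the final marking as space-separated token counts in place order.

state after step 3 := [0 1 4 1]
4. fire T3 -> [1 0 5 1]
5. fire T3 -> [1 0 5 1]
6. fire T1 -> [1 0 5 1]

1 0 5 1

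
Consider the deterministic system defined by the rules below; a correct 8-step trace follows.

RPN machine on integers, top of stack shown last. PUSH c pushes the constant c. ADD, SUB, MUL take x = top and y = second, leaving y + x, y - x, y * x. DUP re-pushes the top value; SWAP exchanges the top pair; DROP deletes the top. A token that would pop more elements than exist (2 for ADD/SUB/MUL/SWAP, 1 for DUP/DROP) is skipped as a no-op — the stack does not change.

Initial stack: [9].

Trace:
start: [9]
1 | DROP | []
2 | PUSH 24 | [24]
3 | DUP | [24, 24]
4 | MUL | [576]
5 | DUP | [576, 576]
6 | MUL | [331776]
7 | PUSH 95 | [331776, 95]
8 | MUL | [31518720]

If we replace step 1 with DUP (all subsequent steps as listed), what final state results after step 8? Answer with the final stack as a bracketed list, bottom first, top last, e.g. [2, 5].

[9, 9, 31518720]

(re-executing from step 1 with the substitution; state before step 1: [9])
1 | DUP | [9, 9]
2 | PUSH 24 | [9, 9, 24]
3 | DUP | [9, 9, 24, 24]
4 | MUL | [9, 9, 576]
5 | DUP | [9, 9, 576, 576]
6 | MUL | [9, 9, 331776]
7 | PUSH 95 | [9, 9, 331776, 95]
8 | MUL | [9, 9, 31518720]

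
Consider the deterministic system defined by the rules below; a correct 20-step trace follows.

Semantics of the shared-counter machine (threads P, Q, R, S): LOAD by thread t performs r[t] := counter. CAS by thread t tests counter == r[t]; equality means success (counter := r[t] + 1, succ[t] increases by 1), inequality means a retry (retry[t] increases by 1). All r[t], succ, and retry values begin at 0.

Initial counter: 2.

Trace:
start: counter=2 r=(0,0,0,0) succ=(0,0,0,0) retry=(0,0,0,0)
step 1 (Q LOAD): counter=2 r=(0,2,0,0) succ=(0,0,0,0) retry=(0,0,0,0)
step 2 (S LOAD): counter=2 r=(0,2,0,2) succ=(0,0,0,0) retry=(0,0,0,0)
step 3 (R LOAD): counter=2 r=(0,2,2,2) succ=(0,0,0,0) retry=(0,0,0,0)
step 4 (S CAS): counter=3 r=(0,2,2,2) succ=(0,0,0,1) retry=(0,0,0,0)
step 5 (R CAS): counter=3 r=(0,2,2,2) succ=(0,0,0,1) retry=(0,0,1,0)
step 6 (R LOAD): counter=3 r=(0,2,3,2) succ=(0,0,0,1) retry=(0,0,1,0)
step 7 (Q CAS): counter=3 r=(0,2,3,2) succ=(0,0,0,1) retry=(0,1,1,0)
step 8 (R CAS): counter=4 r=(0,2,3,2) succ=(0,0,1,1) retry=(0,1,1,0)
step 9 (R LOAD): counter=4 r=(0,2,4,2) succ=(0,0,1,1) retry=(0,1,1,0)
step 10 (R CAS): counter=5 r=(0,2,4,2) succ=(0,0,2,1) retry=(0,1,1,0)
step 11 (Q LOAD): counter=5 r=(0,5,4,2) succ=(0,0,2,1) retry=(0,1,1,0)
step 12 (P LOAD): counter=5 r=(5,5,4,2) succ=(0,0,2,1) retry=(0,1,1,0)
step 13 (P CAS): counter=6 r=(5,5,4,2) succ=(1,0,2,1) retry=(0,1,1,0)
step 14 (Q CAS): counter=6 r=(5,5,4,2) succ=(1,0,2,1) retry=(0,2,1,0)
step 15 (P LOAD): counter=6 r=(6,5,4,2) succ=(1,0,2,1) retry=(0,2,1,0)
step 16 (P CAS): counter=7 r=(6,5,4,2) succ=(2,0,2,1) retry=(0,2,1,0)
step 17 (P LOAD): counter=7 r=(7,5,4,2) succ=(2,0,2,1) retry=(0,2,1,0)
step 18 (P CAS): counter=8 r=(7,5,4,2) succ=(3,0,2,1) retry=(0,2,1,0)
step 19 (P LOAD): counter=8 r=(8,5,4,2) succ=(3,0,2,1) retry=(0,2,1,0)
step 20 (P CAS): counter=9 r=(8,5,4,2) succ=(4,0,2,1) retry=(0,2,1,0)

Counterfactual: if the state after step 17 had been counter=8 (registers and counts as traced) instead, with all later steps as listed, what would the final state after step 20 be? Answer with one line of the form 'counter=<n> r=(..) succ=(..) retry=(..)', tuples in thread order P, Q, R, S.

state after step 17 := counter=8 r=(7,5,4,2) succ=(2,0,2,1) retry=(0,2,1,0)
step 18 (P CAS): counter=8 r=(7,5,4,2) succ=(2,0,2,1) retry=(1,2,1,0)
step 19 (P LOAD): counter=8 r=(8,5,4,2) succ=(2,0,2,1) retry=(1,2,1,0)
step 20 (P CAS): counter=9 r=(8,5,4,2) succ=(3,0,2,1) retry=(1,2,1,0)

counter=9 r=(8,5,4,2) succ=(3,0,2,1) retry=(1,2,1,0)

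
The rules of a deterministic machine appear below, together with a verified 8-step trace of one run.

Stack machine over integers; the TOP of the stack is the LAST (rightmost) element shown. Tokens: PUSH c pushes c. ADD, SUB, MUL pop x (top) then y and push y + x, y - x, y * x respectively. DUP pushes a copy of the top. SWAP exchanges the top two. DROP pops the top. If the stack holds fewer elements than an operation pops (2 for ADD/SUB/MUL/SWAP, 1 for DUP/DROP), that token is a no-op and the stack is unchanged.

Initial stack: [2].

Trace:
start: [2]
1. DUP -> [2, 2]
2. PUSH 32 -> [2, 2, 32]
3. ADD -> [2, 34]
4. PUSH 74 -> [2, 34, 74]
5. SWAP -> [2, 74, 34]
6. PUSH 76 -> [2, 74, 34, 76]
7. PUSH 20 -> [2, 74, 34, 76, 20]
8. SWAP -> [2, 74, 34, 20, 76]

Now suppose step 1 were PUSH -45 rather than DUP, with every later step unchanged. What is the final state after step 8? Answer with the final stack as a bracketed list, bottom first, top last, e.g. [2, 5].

(re-executing from step 1 with the substitution; state before step 1: [2])
1. PUSH -45 -> [2, -45]
2. PUSH 32 -> [2, -45, 32]
3. ADD -> [2, -13]
4. PUSH 74 -> [2, -13, 74]
5. SWAP -> [2, 74, -13]
6. PUSH 76 -> [2, 74, -13, 76]
7. PUSH 20 -> [2, 74, -13, 76, 20]
8. SWAP -> [2, 74, -13, 20, 76]

[2, 74, -13, 20, 76]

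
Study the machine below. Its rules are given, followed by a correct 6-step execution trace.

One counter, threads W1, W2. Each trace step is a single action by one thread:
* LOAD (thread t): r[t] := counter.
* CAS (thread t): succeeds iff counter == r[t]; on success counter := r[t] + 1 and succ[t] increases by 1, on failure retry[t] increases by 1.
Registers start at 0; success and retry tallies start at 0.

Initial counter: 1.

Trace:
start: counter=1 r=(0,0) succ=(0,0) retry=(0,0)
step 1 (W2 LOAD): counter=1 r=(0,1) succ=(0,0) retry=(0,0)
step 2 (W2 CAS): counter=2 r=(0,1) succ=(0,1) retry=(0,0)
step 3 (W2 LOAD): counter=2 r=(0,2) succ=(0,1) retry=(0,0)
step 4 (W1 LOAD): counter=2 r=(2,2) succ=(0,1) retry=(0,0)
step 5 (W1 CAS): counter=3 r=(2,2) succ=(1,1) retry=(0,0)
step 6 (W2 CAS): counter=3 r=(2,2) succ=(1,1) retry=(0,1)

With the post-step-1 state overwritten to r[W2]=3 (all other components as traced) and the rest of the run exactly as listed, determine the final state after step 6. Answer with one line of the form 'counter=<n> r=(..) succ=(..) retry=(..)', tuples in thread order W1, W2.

state after step 1 := counter=1 r=(0,3) succ=(0,0) retry=(0,0)
step 2 (W2 CAS): counter=1 r=(0,3) succ=(0,0) retry=(0,1)
step 3 (W2 LOAD): counter=1 r=(0,1) succ=(0,0) retry=(0,1)
step 4 (W1 LOAD): counter=1 r=(1,1) succ=(0,0) retry=(0,1)
step 5 (W1 CAS): counter=2 r=(1,1) succ=(1,0) retry=(0,1)
step 6 (W2 CAS): counter=2 r=(1,1) succ=(1,0) retry=(0,2)

counter=2 r=(1,1) succ=(1,0) retry=(0,2)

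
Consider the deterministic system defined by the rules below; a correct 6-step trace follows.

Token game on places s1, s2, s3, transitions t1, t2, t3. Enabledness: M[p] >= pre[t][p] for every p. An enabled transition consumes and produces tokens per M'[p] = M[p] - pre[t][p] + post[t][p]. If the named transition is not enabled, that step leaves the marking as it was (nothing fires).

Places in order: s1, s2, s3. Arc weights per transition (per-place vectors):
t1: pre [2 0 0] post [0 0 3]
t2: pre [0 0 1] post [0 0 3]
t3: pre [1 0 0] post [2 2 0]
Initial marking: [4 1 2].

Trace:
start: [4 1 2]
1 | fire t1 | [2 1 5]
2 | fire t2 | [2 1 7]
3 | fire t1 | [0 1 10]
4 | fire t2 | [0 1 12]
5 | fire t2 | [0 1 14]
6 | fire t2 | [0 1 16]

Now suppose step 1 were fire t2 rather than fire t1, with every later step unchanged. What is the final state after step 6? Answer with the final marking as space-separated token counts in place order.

2 1 15

(re-executing from step 1 with the substitution; state before step 1: [4 1 2])
1 | fire t2 | [4 1 4]
2 | fire t2 | [4 1 6]
3 | fire t1 | [2 1 9]
4 | fire t2 | [2 1 11]
5 | fire t2 | [2 1 13]
6 | fire t2 | [2 1 15]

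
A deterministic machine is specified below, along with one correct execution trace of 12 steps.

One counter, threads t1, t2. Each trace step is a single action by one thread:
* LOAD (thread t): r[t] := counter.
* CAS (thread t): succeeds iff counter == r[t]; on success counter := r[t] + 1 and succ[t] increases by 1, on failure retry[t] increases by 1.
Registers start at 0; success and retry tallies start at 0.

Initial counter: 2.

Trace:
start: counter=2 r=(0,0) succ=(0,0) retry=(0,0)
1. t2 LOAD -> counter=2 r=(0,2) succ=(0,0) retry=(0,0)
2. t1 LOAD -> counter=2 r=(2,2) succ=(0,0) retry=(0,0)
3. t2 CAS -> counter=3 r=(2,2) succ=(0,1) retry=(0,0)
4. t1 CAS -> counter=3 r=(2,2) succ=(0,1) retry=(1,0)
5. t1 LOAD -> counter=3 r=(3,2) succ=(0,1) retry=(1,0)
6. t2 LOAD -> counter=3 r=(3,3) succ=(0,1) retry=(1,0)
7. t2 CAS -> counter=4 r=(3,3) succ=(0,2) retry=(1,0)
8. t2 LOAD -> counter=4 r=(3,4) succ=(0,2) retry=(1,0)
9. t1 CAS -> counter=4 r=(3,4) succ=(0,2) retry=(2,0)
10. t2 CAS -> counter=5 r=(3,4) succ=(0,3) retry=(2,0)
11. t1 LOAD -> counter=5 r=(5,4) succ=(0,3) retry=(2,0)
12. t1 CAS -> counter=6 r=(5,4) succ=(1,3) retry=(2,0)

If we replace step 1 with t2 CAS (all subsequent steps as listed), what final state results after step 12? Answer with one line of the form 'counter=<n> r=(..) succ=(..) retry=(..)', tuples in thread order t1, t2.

(re-executing from step 1 with the substitution; state before step 1: counter=2 r=(0,0) succ=(0,0) retry=(0,0))
1. t2 CAS -> counter=2 r=(0,0) succ=(0,0) retry=(0,1)
2. t1 LOAD -> counter=2 r=(2,0) succ=(0,0) retry=(0,1)
3. t2 CAS -> counter=2 r=(2,0) succ=(0,0) retry=(0,2)
4. t1 CAS -> counter=3 r=(2,0) succ=(1,0) retry=(0,2)
5. t1 LOAD -> counter=3 r=(3,0) succ=(1,0) retry=(0,2)
6. t2 LOAD -> counter=3 r=(3,3) succ=(1,0) retry=(0,2)
7. t2 CAS -> counter=4 r=(3,3) succ=(1,1) retry=(0,2)
8. t2 LOAD -> counter=4 r=(3,4) succ=(1,1) retry=(0,2)
9. t1 CAS -> counter=4 r=(3,4) succ=(1,1) retry=(1,2)
10. t2 CAS -> counter=5 r=(3,4) succ=(1,2) retry=(1,2)
11. t1 LOAD -> counter=5 r=(5,4) succ=(1,2) retry=(1,2)
12. t1 CAS -> counter=6 r=(5,4) succ=(2,2) retry=(1,2)

counter=6 r=(5,4) succ=(2,2) retry=(1,2)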